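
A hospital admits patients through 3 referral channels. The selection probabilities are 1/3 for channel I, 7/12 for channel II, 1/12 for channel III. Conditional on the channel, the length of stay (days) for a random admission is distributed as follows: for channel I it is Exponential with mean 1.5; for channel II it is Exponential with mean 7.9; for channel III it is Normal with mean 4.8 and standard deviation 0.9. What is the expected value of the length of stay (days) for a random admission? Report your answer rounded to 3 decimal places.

Component means — I: 1.5; II: 7.9; III: 4.8.
E[X] = 0.333333·1.5 + 0.583333·7.9 + 0.0833333·4.8 = 5.50833.

5.508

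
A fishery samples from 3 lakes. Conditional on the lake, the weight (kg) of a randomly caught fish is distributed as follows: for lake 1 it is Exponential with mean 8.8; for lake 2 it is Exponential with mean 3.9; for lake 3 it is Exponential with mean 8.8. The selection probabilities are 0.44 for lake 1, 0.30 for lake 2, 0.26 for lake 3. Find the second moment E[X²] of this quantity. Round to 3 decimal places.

For each component E[X²] = Var + (mean)², giving 1: 154.88; 2: 30.42; 3: 154.88.
Overall E[X²] = 0.44·154.88 + 0.3·30.42 + 0.26·154.88 = 117.542.

117.542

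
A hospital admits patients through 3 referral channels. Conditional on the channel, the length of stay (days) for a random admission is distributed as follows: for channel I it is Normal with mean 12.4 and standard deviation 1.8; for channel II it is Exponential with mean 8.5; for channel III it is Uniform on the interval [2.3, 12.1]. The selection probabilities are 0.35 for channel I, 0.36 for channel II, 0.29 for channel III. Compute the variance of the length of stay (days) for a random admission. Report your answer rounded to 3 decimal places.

Per component, I: μ=12.4, E[X²]=157; II: μ=8.5, E[X²]=144.5; III: μ=7.2, E[X²]=59.8433.
E[X] = 0.35·12.4 + 0.36·8.5 + 0.29·7.2 = 9.488.
E[X²] = 0.35·157 + 0.36·144.5 + 0.29·59.8433 = 124.325.
Var(X) = E[X²] − (E[X])² = 124.325 − 90.0221 = 34.3024.

34.302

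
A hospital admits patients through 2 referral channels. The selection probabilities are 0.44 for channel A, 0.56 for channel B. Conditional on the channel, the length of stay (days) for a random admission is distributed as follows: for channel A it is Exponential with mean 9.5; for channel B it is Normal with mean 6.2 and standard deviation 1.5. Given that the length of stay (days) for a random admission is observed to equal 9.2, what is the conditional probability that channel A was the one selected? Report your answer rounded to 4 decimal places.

Likelihoods f(9.2 | ·): A: 0.0399665; B: 0.035994.
Posterior ∝ prior × likelihood. Numerator for A: 0.44·0.0399665 = 0.0175853.
Normalizing constant: 0.44·0.0399665 + 0.56·0.035994 = 0.0377419.
P(A | observation) = 0.0175853 / 0.0377419 = 0.465935.

0.4659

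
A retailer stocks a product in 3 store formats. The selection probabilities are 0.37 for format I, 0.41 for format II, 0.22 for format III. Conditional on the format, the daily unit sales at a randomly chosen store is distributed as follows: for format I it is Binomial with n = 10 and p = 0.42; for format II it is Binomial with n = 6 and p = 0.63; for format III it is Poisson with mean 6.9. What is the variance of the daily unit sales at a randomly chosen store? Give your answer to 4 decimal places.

Per component, I: μ=4.2, E[X²]=20.076; II: μ=3.78, E[X²]=15.687; III: μ=6.9, E[X²]=54.51.
E[X] = 0.37·4.2 + 0.41·3.78 + 0.22·6.9 = 4.6218.
E[X²] = 0.37·20.076 + 0.41·15.687 + 0.22·54.51 = 25.852.
Var(X) = E[X²] − (E[X])² = 25.852 − 21.361 = 4.49095.

4.4910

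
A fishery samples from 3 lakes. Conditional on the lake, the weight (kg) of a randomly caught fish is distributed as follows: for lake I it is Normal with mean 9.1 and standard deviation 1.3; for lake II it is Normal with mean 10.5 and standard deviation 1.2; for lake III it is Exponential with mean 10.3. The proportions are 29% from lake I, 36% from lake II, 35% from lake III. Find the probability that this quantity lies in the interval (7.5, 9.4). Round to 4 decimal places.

0.2307

Conditional on each lake, P(7.5 < X < 9.4): I: 0.482048; II: 0.173449; III: 0.0813283.
By total probability, P(7.5 < X < 9.4) = 0.29·0.482048 + 0.36·0.173449 + 0.35·0.0813283 = 0.230701.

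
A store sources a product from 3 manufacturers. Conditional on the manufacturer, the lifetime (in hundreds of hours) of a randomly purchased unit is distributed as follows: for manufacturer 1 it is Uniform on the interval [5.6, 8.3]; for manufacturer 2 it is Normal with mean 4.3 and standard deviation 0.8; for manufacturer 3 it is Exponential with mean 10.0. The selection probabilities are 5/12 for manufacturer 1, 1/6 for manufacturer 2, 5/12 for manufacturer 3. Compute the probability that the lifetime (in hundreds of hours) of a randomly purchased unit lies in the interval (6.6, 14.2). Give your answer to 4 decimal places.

0.3773

Conditional on each manufacturer, P(6.6 < X < 14.2): 1: 0.62963; 2: 0.00202014; 3: 0.275137.
By total probability, P(6.6 < X < 14.2) = 0.416667·0.62963 + 0.166667·0.00202014 + 0.416667·0.275137 = 0.377323.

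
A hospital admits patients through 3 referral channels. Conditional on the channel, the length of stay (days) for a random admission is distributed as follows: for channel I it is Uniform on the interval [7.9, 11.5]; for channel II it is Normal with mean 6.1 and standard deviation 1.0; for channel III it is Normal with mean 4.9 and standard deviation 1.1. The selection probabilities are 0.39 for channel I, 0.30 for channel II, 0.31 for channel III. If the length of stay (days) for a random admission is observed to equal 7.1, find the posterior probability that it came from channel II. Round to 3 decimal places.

Likelihoods f(7.1 | ·): I: 0; II: 0.241971; III: 0.0490827.
Posterior ∝ prior × likelihood. Numerator for II: 0.3·0.241971 = 0.0725912.
Normalizing constant: 0.39·0 + 0.3·0.241971 + 0.31·0.0490827 = 0.0878069.
P(II | observation) = 0.0725912 / 0.0878069 = 0.826715.

0.827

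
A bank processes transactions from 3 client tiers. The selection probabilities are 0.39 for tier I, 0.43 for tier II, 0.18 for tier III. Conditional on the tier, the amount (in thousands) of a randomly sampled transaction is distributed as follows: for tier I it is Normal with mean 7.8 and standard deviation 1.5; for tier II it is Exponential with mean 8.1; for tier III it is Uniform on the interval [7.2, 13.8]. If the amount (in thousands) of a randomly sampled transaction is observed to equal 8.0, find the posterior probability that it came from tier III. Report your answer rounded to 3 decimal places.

Likelihoods f(8.0 | ·): I: 0.263608; II: 0.0459814; III: 0.151515.
Posterior ∝ prior × likelihood. Numerator for III: 0.18·0.151515 = 0.0272727.
Normalizing constant: 0.39·0.263608 + 0.43·0.0459814 + 0.18·0.151515 = 0.149852.
P(III | observation) = 0.0272727 / 0.149852 = 0.181998.

0.182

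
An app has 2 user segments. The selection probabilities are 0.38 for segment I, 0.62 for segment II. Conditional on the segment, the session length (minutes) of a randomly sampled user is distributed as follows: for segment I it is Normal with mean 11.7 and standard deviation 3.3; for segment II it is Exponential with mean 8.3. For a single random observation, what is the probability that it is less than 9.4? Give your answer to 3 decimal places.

Conditional on each segment, P(X < 9.4): I: 0.242911; II: 0.677783.
By total probability, P(X < 9.4) = 0.38·0.242911 + 0.62·0.677783 = 0.512532.

0.513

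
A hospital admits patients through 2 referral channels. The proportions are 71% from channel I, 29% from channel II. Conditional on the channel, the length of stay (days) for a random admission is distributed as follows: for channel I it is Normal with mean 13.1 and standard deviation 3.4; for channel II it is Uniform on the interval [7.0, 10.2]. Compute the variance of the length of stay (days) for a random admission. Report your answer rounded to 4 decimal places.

12.6245

Per component, I: μ=13.1, E[X²]=183.17; II: μ=8.6, E[X²]=74.8133.
E[X] = 0.71·13.1 + 0.29·8.6 = 11.795.
E[X²] = 0.71·183.17 + 0.29·74.8133 = 151.747.
Var(X) = E[X²] − (E[X])² = 151.747 − 139.122 = 12.6245.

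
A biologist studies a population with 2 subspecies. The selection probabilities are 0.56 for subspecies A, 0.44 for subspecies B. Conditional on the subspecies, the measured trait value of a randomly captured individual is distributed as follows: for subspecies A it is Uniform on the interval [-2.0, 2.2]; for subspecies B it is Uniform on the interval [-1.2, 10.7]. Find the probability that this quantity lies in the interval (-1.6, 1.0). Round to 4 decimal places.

0.4280

Conditional on each subspecies, P(-1.6 < X < 1.0): A: 0.619048; B: 0.184874.
By total probability, P(-1.6 < X < 1.0) = 0.56·0.619048 + 0.44·0.184874 = 0.428011.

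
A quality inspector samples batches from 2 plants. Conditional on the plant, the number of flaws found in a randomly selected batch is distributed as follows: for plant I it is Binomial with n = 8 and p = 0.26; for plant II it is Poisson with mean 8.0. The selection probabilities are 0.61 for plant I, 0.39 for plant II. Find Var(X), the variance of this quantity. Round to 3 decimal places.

12.396

Per component, I: μ=2.08, E[X²]=5.8656; II: μ=8, E[X²]=72.
E[X] = 0.61·2.08 + 0.39·8 = 4.3888.
E[X²] = 0.61·5.8656 + 0.39·72 = 31.658.
Var(X) = E[X²] − (E[X])² = 31.658 − 19.2616 = 12.3965.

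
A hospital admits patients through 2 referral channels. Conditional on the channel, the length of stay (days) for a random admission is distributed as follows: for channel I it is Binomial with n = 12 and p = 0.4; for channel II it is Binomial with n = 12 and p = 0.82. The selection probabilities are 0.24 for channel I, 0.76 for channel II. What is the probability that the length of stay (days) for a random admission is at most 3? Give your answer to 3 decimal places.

Conditional on each channel, P(X ≤ 3): I: 0.225337; II: 2.57101e-05.
By total probability, P(X ≤ 3) = 0.24·0.225337 + 0.76·2.57101e-05 = 0.0541005.

0.054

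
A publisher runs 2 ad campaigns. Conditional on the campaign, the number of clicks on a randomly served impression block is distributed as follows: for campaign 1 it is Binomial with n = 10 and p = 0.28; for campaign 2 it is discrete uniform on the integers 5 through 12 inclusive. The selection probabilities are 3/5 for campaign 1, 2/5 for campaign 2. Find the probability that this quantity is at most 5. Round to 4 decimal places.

Conditional on each campaign, P(X ≤ 5): 1: 0.965801; 2: 0.125.
By total probability, P(X ≤ 5) = 0.6·0.965801 + 0.4·0.125 = 0.62948.

0.6295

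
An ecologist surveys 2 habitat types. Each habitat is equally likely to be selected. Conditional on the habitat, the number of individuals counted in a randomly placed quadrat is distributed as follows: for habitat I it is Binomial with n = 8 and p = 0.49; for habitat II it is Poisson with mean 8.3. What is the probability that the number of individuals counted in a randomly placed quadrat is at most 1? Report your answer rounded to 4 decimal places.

Conditional on each habitat, P(X ≤ 1): I: 0.0397553; II: 0.00231121.
By total probability, P(X ≤ 1) = 0.5·0.0397553 + 0.5·0.00231121 = 0.0210332.

0.0210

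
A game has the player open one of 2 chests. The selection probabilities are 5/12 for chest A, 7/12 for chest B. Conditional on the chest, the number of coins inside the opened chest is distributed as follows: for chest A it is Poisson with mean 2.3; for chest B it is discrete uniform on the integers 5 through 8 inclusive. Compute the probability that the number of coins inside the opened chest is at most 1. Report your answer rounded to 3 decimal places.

Conditional on each chest, P(X ≤ 1): A: 0.330854; B: 0.
By total probability, P(X ≤ 1) = 0.416667·0.330854 + 0.583333·0 = 0.137856.

0.138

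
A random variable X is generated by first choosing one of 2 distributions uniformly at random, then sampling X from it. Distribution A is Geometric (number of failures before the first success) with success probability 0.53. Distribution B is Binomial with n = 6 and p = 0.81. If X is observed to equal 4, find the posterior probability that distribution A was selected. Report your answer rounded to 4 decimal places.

Likelihoods P(X=4 | ·): A: 0.0258623; B: 0.233098.
Posterior ∝ prior × likelihood. Numerator for A: 0.5·0.0258623 = 0.0129312.
Normalizing constant: 0.5·0.0258623 + 0.5·0.233098 = 0.12948.
P(A | observation) = 0.0129312 / 0.12948 = 0.0998698.

0.0999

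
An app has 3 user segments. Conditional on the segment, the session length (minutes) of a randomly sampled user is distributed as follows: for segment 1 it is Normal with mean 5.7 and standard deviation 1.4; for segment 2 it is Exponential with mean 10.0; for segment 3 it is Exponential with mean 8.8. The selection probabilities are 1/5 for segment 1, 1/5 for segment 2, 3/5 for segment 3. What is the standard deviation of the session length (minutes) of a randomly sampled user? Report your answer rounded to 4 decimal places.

8.3019

Per component, 1: μ=5.7, E[X²]=34.45; 2: μ=10, E[X²]=200; 3: μ=8.8, E[X²]=154.88.
E[X] = 0.2·5.7 + 0.2·10 + 0.6·8.8 = 8.42.
E[X²] = 0.2·34.45 + 0.2·200 + 0.6·154.88 = 139.818.
Var(X) = E[X²] − (E[X])² = 139.818 − 70.8964 = 68.9216.
SD(X) = √68.9216 = 8.3019.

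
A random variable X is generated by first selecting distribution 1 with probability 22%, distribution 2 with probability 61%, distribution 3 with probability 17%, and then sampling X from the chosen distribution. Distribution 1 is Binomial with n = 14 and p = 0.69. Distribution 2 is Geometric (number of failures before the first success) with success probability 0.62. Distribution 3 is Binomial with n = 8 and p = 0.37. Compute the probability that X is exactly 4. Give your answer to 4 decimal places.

Conditional on each component, P(X = 4): 1: 0.00185972; 2: 0.0129278; 3: 0.206665.
By total probability, P(X = 4) = 0.22·0.00185972 + 0.61·0.0129278 + 0.17·0.206665 = 0.0434282.

0.0434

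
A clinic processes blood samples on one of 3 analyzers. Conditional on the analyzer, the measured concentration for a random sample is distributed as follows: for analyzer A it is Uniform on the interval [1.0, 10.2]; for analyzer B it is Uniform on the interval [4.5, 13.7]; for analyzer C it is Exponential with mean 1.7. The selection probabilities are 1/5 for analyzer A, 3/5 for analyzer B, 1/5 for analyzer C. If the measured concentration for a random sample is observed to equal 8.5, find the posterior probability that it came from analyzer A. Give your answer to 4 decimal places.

Likelihoods f(8.5 | ·): A: 0.108696; B: 0.108696; C: 0.0039635.
Posterior ∝ prior × likelihood. Numerator for A: 0.2·0.108696 = 0.0217391.
Normalizing constant: 0.2·0.108696 + 0.6·0.108696 + 0.2·0.0039635 = 0.0877492.
P(A | observation) = 0.0217391 / 0.0877492 = 0.247742.

0.2477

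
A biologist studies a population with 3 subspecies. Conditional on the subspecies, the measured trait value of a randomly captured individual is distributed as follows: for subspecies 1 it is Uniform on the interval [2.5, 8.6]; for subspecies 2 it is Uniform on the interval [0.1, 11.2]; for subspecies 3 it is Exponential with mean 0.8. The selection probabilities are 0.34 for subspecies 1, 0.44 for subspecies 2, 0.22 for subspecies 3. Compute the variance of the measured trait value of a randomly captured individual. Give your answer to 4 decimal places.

Per component, 1: μ=5.55, E[X²]=33.9033; 2: μ=5.65, E[X²]=42.19; 3: μ=0.8, E[X²]=1.28.
E[X] = 0.34·5.55 + 0.44·5.65 + 0.22·0.8 = 4.549.
E[X²] = 0.34·33.9033 + 0.44·42.19 + 0.22·1.28 = 30.3723.
Var(X) = E[X²] − (E[X])² = 30.3723 − 20.6934 = 9.67893.

9.6789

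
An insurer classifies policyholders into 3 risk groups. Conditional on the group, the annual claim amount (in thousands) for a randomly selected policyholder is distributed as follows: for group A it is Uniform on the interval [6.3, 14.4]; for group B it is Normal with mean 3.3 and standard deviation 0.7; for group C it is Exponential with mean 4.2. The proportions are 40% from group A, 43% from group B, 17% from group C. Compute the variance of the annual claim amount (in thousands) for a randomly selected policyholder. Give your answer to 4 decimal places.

16.5765

Per component, A: μ=10.35, E[X²]=112.59; B: μ=3.3, E[X²]=11.38; C: μ=4.2, E[X²]=35.28.
E[X] = 0.4·10.35 + 0.43·3.3 + 0.17·4.2 = 6.273.
E[X²] = 0.4·112.59 + 0.43·11.38 + 0.17·35.28 = 55.927.
Var(X) = E[X²] − (E[X])² = 55.927 − 39.3505 = 16.5765.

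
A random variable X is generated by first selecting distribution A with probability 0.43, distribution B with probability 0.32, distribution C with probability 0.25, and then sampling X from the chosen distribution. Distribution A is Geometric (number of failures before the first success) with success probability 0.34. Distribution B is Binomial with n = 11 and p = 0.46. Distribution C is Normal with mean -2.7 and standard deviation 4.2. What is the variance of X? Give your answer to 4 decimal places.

16.2108

Per component, A: μ=1.94118, E[X²]=9.47751; B: μ=5.06, E[X²]=28.336; C: μ=-2.7, E[X²]=24.93.
E[X] = 0.43·1.94118 + 0.32·5.06 + 0.25·-2.7 = 1.77891.
E[X²] = 0.43·9.47751 + 0.32·28.336 + 0.25·24.93 = 19.3753.
Var(X) = E[X²] − (E[X])² = 19.3753 − 3.16451 = 16.2108.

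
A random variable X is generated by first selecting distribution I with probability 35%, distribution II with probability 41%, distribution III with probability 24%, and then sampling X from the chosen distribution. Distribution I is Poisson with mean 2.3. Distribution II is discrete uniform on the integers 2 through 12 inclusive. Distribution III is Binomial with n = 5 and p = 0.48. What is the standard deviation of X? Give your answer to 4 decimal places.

Per component, I: μ=2.3, E[X²]=7.59; II: μ=7, E[X²]=59; III: μ=2.4, E[X²]=7.008.
E[X] = 0.35·2.3 + 0.41·7 + 0.24·2.4 = 4.251.
E[X²] = 0.35·7.59 + 0.41·59 + 0.24·7.008 = 28.5284.
Var(X) = E[X²] − (E[X])² = 28.5284 − 18.071 = 10.4574.
SD(X) = √10.4574 = 3.23379.

3.2338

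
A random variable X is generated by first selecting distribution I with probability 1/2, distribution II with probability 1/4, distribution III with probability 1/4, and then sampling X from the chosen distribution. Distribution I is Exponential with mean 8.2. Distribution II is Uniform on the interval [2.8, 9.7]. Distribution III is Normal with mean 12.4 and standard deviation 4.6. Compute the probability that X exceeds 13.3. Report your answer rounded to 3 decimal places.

Conditional on each component, P(X > 13.3): I: 0.197513; II: 0; III: 0.422441.
By total probability, P(X > 13.3) = 0.5·0.197513 + 0.25·0 + 0.25·0.422441 = 0.204367.

0.204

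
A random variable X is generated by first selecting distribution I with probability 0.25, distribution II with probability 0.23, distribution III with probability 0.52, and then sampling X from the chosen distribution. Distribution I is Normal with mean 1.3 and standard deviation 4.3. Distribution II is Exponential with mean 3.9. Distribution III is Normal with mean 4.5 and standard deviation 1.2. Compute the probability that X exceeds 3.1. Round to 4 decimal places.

0.6450

Conditional on each component, P(X > 3.1): I: 0.337753; II: 0.451639; III: 0.878327.
By total probability, P(X > 3.1) = 0.25·0.337753 + 0.23·0.451639 + 0.52·0.878327 = 0.645045.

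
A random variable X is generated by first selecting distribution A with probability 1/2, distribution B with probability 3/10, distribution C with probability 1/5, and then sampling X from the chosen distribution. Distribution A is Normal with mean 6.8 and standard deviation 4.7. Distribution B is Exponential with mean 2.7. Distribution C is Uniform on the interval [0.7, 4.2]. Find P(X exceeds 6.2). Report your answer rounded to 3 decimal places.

0.306

Conditional on each component, P(X > 6.2): A: 0.550791; B: 0.100631; C: 0.
By total probability, P(X > 6.2) = 0.5·0.550791 + 0.3·0.100631 + 0.2·0 = 0.305585.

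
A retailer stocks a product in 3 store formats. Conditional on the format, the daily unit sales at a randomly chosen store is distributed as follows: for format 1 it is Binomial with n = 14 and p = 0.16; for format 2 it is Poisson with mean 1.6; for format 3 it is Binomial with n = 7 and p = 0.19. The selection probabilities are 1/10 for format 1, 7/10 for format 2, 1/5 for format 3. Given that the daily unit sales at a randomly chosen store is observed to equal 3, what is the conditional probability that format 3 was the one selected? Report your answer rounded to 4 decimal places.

Likelihoods P(X=3 | ·): 1: 0.219045; 2: 0.137828; 3: 0.10334.
Posterior ∝ prior × likelihood. Numerator for 3: 0.2·0.10334 = 0.020668.
Normalizing constant: 0.1·0.219045 + 0.7·0.137828 + 0.2·0.10334 = 0.139052.
P(3 | observation) = 0.020668 / 0.139052 = 0.148635.

0.1486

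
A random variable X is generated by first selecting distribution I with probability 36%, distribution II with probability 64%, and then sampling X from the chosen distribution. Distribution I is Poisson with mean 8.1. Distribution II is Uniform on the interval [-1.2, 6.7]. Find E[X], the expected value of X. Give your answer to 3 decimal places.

4.676

Component means — I: 8.1; II: 2.75.
E[X] = 0.36·8.1 + 0.64·2.75 = 4.676.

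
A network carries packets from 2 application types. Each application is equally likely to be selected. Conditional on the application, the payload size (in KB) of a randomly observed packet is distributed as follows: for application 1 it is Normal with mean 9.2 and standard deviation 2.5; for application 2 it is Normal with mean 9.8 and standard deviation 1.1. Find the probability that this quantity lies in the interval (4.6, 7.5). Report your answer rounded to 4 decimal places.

Conditional on each application, P(4.6 < X < 7.5): 1: 0.215368; 2: 0.018267.
By total probability, P(4.6 < X < 7.5) = 0.5·0.215368 + 0.5·0.018267 = 0.116818.

0.1168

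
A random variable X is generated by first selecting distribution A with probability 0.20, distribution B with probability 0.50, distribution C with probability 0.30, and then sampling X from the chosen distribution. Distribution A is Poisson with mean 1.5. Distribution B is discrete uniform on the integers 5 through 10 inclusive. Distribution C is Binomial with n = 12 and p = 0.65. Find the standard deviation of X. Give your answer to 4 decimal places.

2.9278

Per component, A: μ=1.5, E[X²]=3.75; B: μ=7.5, E[X²]=59.1667; C: μ=7.8, E[X²]=63.57.
E[X] = 0.2·1.5 + 0.5·7.5 + 0.3·7.8 = 6.39.
E[X²] = 0.2·3.75 + 0.5·59.1667 + 0.3·63.57 = 49.4043.
Var(X) = E[X²] − (E[X])² = 49.4043 − 40.8321 = 8.57223.
SD(X) = √8.57223 = 2.92784.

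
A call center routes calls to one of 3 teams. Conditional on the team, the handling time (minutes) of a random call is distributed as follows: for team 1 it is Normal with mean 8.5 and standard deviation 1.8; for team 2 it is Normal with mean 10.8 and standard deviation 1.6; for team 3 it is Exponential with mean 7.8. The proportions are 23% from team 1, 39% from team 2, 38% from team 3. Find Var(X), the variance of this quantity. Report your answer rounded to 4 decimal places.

Per component, 1: μ=8.5, E[X²]=75.49; 2: μ=10.8, E[X²]=119.2; 3: μ=7.8, E[X²]=121.68.
E[X] = 0.23·8.5 + 0.39·10.8 + 0.38·7.8 = 9.131.
E[X²] = 0.23·75.49 + 0.39·119.2 + 0.38·121.68 = 110.089.
Var(X) = E[X²] − (E[X])² = 110.089 − 83.3752 = 26.7139.

26.7139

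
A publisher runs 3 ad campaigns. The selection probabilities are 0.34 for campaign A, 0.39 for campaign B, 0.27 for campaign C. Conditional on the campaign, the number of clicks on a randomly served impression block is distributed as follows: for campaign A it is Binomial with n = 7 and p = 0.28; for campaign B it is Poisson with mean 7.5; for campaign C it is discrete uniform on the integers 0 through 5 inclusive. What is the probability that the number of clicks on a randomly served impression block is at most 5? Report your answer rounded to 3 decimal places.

Conditional on each campaign, P(X ≤ 5): A: 0.997436; B: 0.241436; C: 1.
By total probability, P(X ≤ 5) = 0.34·0.997436 + 0.39·0.241436 + 0.27·1 = 0.703289.

0.703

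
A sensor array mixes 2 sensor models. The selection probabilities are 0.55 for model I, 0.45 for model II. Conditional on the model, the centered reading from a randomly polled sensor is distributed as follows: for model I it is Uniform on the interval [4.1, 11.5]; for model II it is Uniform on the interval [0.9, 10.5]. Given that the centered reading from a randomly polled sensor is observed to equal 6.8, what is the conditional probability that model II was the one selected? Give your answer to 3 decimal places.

Likelihoods f(6.8 | ·): I: 0.135135; II: 0.104167.
Posterior ∝ prior × likelihood. Numerator for II: 0.45·0.104167 = 0.046875.
Normalizing constant: 0.55·0.135135 + 0.45·0.104167 = 0.121199.
P(II | observation) = 0.046875 / 0.121199 = 0.38676.

0.387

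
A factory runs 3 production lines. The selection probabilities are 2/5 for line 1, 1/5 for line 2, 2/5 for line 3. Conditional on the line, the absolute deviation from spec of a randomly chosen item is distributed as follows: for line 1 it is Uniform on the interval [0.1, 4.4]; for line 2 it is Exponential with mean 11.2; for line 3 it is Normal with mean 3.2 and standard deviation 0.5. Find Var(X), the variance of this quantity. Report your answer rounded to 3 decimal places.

37.477

Per component, 1: μ=2.25, E[X²]=6.60333; 2: μ=11.2, E[X²]=250.88; 3: μ=3.2, E[X²]=10.49.
E[X] = 0.4·2.25 + 0.2·11.2 + 0.4·3.2 = 4.42.
E[X²] = 0.4·6.60333 + 0.2·250.88 + 0.4·10.49 = 57.0133.
Var(X) = E[X²] − (E[X])² = 57.0133 − 19.5364 = 37.4769.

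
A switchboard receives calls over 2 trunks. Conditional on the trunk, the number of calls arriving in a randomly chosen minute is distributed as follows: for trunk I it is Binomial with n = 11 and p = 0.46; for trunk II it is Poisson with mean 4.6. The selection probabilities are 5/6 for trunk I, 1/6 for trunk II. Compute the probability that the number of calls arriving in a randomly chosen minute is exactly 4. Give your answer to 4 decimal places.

Conditional on each trunk, P(X = 4): I: 0.197834; II: 0.187528.
By total probability, P(X = 4) = 0.833333·0.197834 + 0.166667·0.187528 = 0.196117.

0.1961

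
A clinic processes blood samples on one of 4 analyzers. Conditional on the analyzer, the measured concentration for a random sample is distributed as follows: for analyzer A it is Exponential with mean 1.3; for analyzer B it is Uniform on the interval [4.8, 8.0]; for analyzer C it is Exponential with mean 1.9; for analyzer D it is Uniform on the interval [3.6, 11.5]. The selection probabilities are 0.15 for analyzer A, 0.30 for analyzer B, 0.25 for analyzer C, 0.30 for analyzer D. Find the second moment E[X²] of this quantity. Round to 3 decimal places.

For each component E[X²] = Var + (mean)², giving A: 3.38; B: 41.8133; C: 7.22; D: 62.2033.
Overall E[X²] = 0.15·3.38 + 0.3·41.8133 + 0.25·7.22 + 0.3·62.2033 = 33.517.

33.517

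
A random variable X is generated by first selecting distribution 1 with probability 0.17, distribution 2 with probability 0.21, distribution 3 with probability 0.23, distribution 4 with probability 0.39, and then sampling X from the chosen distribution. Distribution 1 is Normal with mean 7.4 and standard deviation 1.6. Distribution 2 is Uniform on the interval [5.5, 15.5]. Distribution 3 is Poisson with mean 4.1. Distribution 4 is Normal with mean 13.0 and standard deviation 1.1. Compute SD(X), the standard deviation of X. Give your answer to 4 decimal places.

4.0054

Per component, 1: μ=7.4, E[X²]=57.32; 2: μ=10.5, E[X²]=118.583; 3: μ=4.1, E[X²]=20.91; 4: μ=13, E[X²]=170.21.
E[X] = 0.17·7.4 + 0.21·10.5 + 0.23·4.1 + 0.39·13 = 9.476.
E[X²] = 0.17·57.32 + 0.21·118.583 + 0.23·20.91 + 0.39·170.21 = 105.838.
Var(X) = E[X²] − (E[X])² = 105.838 − 89.7946 = 16.0435.
SD(X) = √16.0435 = 4.00544.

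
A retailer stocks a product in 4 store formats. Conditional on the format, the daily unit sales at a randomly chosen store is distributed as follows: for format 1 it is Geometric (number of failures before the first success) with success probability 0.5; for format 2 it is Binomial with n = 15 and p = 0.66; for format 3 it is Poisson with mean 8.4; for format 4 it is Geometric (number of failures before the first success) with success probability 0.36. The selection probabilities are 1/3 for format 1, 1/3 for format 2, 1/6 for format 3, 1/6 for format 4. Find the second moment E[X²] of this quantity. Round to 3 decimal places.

For each component E[X²] = Var + (mean)², giving 1: 3; 2: 101.376; 3: 78.96; 4: 8.09877.
Overall E[X²] = 0.333333·3 + 0.333333·101.376 + 0.166667·78.96 + 0.166667·8.09877 = 49.3018.

49.302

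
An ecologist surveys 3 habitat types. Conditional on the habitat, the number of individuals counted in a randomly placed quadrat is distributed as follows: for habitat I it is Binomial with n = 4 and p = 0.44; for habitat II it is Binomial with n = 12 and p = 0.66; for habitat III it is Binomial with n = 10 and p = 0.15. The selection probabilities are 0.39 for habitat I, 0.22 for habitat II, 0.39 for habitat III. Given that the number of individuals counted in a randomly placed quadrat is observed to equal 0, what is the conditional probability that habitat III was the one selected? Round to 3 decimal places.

0.667

Likelihoods P(X=0 | ·): I: 0.098345; II: 2.38642e-06; III: 0.196874.
Posterior ∝ prior × likelihood. Numerator for III: 0.39·0.196874 = 0.076781.
Normalizing constant: 0.39·0.098345 + 0.22·2.38642e-06 + 0.39·0.196874 = 0.115136.
P(III | observation) = 0.076781 / 0.115136 = 0.666872.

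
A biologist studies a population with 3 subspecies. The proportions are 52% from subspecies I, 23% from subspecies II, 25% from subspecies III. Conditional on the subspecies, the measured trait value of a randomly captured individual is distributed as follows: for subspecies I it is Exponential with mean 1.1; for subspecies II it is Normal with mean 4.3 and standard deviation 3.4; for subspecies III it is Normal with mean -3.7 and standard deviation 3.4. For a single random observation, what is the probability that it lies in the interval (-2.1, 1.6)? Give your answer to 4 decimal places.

0.5057

Conditional on each subspecies, P(-2.1 < X < 1.6): I: 0.766494; II: 0.183669; III: 0.259448.
By total probability, P(-2.1 < X < 1.6) = 0.52·0.766494 + 0.23·0.183669 + 0.25·0.259448 = 0.505683.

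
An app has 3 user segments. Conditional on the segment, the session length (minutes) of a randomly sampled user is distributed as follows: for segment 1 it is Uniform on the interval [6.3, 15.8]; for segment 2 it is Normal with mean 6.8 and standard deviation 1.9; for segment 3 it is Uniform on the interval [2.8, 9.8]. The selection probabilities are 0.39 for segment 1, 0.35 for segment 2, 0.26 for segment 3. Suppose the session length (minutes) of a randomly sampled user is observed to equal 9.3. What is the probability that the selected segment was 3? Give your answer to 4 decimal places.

0.3404

Likelihoods f(9.3 | ·): 1: 0.105263; 2: 0.0883505; 3: 0.142857.
Posterior ∝ prior × likelihood. Numerator for 3: 0.26·0.142857 = 0.0371429.
Normalizing constant: 0.39·0.105263 + 0.35·0.0883505 + 0.26·0.142857 = 0.109118.
P(3 | observation) = 0.0371429 / 0.109118 = 0.340391.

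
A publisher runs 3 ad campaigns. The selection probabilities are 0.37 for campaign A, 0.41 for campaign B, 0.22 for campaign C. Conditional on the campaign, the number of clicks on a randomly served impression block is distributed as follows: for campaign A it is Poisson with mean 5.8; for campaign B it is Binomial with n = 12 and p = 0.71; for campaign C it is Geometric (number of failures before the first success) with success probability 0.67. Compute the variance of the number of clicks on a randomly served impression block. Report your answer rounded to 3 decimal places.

12.549

Per component, A: μ=5.8, E[X²]=39.44; B: μ=8.52, E[X²]=75.0612; C: μ=0.492537, E[X²]=0.977723.
E[X] = 0.37·5.8 + 0.41·8.52 + 0.22·0.492537 = 5.74756.
E[X²] = 0.37·39.44 + 0.41·75.0612 + 0.22·0.977723 = 45.583.
Var(X) = E[X²] − (E[X])² = 45.583 − 33.0344 = 12.5486.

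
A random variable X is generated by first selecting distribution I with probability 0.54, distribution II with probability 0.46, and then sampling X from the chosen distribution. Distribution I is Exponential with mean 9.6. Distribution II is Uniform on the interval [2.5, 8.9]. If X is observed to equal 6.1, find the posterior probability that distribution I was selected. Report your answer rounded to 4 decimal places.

Likelihoods f(6.1 | ·): I: 0.0551786; II: 0.15625.
Posterior ∝ prior × likelihood. Numerator for I: 0.54·0.0551786 = 0.0297965.
Normalizing constant: 0.54·0.0551786 + 0.46·0.15625 = 0.101671.
P(I | observation) = 0.0297965 / 0.101671 = 0.293066.

0.2931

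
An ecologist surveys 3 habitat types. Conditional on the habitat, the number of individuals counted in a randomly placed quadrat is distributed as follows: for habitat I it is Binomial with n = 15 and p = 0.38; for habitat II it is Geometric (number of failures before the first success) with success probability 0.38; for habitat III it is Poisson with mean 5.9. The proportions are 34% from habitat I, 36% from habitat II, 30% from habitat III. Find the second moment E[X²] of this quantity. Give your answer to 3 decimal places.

For each component E[X²] = Var + (mean)², giving I: 36.024; II: 6.95568; III: 40.71.
Overall E[X²] = 0.34·36.024 + 0.36·6.95568 + 0.3·40.71 = 26.9652.

26.965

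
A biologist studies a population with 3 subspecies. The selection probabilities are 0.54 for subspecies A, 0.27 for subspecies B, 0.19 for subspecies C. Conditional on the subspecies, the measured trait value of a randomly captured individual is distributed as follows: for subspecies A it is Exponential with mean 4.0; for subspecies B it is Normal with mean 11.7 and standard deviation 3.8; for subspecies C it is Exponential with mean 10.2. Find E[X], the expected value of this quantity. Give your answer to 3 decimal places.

7.257

Component means — A: 4; B: 11.7; C: 10.2.
E[X] = 0.54·4 + 0.27·11.7 + 0.19·10.2 = 7.257.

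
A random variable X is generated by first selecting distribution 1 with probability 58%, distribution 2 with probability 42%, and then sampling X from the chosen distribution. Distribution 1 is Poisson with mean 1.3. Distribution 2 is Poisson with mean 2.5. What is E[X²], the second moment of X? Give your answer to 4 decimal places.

For each component E[X²] = Var + (mean)², giving 1: 2.99; 2: 8.75.
Overall E[X²] = 0.58·2.99 + 0.42·8.75 = 5.4092.

5.4092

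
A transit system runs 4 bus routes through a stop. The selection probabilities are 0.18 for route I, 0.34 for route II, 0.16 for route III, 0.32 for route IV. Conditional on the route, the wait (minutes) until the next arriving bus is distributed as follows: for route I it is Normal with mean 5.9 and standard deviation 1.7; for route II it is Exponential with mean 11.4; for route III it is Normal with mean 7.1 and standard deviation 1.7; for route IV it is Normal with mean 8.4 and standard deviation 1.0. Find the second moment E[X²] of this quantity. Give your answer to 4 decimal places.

126.5860

For each component E[X²] = Var + (mean)², giving I: 37.7; II: 259.92; III: 53.3; IV: 71.56.
Overall E[X²] = 0.18·37.7 + 0.34·259.92 + 0.16·53.3 + 0.32·71.56 = 126.586.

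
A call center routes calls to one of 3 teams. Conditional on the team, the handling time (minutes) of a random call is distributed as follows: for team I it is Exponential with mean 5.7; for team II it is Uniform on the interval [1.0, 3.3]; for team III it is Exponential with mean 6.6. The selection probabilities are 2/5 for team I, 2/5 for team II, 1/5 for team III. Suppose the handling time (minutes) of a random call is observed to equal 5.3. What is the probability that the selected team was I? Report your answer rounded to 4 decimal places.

Likelihoods f(5.3 | ·): I: 0.0692321; II: 0; III: 0.0678742.
Posterior ∝ prior × likelihood. Numerator for I: 0.4·0.0692321 = 0.0276928.
Normalizing constant: 0.4·0.0692321 + 0.4·0 + 0.2·0.0678742 = 0.0412677.
P(I | observation) = 0.0276928 / 0.0412677 = 0.671054.

0.6711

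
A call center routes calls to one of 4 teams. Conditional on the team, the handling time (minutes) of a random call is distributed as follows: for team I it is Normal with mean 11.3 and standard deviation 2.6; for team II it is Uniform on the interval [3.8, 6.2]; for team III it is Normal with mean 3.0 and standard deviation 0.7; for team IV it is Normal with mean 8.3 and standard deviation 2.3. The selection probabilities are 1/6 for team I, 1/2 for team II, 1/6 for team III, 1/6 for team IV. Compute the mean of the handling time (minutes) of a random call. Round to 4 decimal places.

Component means — I: 11.3; II: 5; III: 3; IV: 8.3.
E[X] = 0.166667·11.3 + 0.5·5 + 0.166667·3 + 0.166667·8.3 = 6.26667.

6.2667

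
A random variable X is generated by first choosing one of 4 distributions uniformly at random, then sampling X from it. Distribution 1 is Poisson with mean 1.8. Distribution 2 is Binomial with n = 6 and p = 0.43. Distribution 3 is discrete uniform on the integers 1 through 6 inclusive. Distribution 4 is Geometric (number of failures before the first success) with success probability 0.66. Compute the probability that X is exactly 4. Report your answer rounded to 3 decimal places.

Conditional on each component, P(X = 4): 1: 0.0723017; 2: 0.166615; 3: 0.166667; 4: 0.00881982.
By total probability, P(X = 4) = 0.25·0.0723017 + 0.25·0.166615 + 0.25·0.166667 + 0.25·0.00881982 = 0.103601.

0.104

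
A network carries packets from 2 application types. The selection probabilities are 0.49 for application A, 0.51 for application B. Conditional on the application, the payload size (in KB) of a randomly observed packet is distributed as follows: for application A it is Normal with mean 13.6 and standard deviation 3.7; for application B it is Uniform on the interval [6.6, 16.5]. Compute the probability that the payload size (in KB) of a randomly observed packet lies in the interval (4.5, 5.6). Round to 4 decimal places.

0.0041

Conditional on each application, P(4.5 < X < 5.6): A: 0.00834552; B: 0.
By total probability, P(4.5 < X < 5.6) = 0.49·0.00834552 + 0.51·0 = 0.0040893.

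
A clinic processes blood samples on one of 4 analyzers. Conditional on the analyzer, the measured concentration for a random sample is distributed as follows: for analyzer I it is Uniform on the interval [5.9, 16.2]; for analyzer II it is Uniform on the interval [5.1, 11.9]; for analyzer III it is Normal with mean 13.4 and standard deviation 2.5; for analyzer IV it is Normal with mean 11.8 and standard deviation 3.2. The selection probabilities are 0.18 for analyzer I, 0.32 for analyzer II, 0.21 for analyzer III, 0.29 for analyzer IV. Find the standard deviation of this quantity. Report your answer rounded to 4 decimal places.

3.2402

Per component, I: μ=11.05, E[X²]=130.943; II: μ=8.5, E[X²]=76.1033; III: μ=13.4, E[X²]=185.81; IV: μ=11.8, E[X²]=149.48.
E[X] = 0.18·11.05 + 0.32·8.5 + 0.21·13.4 + 0.29·11.8 = 10.945.
E[X²] = 0.18·130.943 + 0.32·76.1033 + 0.21·185.81 + 0.29·149.48 = 130.292.
Var(X) = E[X²] − (E[X])² = 130.292 − 119.793 = 10.4991.
SD(X) = √10.4991 = 3.24024.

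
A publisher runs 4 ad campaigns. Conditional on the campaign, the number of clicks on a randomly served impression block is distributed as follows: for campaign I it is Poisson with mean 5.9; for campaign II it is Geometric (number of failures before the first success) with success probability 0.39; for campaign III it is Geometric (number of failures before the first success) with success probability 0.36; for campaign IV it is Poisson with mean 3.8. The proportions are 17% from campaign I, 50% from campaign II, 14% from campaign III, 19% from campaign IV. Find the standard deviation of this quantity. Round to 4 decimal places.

2.6746

Per component, I: μ=5.9, E[X²]=40.71; II: μ=1.5641, E[X²]=6.45694; III: μ=1.77778, E[X²]=8.09877; IV: μ=3.8, E[X²]=18.24.
E[X] = 0.17·5.9 + 0.5·1.5641 + 0.14·1.77778 + 0.19·3.8 = 2.75594.
E[X²] = 0.17·40.71 + 0.5·6.45694 + 0.14·8.09877 + 0.19·18.24 = 14.7486.
Var(X) = E[X²] − (E[X])² = 14.7486 − 7.59521 = 7.15339.
SD(X) = √7.15339 = 2.67458.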